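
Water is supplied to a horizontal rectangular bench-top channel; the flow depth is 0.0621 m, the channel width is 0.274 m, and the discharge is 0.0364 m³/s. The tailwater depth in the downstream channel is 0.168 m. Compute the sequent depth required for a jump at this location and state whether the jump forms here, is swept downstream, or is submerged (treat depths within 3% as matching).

y₂ = 0.212 m; the jump is swept downstream

q = Q/b = 0.0364/0.274 = 0.133 m²/s; V₁ = q/y₁ = 2.14 m/s. Fr₁ = V₁/√(g·y₁) = 2.74.
Conjugate-depth relation: y₂/y₁ = ½[√(1 + 8Fr₁²) − 1] = ½[√61.10 − 1] = 3.41.
y₂ = 3.41 × 0.0621 = 0.212 m.
Tailwater y_tw = 0.168 m: y_tw < y₂, so the jump is swept downstream.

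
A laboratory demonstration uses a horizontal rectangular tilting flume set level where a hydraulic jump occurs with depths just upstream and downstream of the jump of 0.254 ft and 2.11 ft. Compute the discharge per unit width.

For a rectangular channel the momentum equation gives q² = ½·g·y₁·y₂·(y₁ + y₂) = ½×32.2×0.254×2.11×2.36 = 20.4.
q = √20.4 = 4.52 ft²/s.

q = 4.52 ft²/s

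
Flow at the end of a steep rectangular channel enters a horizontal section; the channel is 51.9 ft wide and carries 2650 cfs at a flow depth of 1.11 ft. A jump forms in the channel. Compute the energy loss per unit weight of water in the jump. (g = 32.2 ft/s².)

ΔE = 22.1 ft

q = Q/b = 2650/51.9 = 51.1 ft²/s; V₁ = q/y₁ = 46.0 ft/s. Fr₁ = V₁/√(g·y₁) = 7.69.
By Bélanger, y₂/y₁ = ½[√(1 + 8Fr₁²) − 1] = ½[√474.6 − 1] = 10.4.
y₂ = 10.4 × 1.11 = 11.5 ft.
Head loss: ΔE = (y₂ − y₁)³/(4y₁y₂) = (11.5 − 1.11)³/(4×1.11×11.5) = 1133/51.2 = 22.1 ft.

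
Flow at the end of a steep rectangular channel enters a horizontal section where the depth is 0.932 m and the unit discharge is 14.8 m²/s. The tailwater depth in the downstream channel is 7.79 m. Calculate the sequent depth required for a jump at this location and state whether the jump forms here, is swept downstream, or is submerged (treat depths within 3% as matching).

y₂ = 6.47 m; the jump is submerged

V₁ = q/y₁ = 14.8/0.932 = 15.9 m/s. Fr₁ = V₁/√(g·y₁) = 15.9/√(9.81×0.932) = 5.25.
From the momentum equation for a rectangular channel, y₂/y₁ = ½[√(1 + 8Fr₁²) − 1] = ½[√221.6 − 1] = 6.94.
y₂ = 6.94 × 0.932 = 6.47 m.
Tailwater y_tw = 7.79 m: y_tw > y₂, so the jump is submerged.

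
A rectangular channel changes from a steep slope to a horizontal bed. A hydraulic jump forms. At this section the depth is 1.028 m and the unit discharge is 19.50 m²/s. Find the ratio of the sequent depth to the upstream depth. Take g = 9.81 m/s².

y₂/y₁ = 7.962

V₁ = q/y₁ = 19.50/1.028 = 18.97 m/s. Fr₁ = V₁/√(g·y₁) = 18.97/√(9.81×1.028) = 5.973.
Conjugate-depth relation: y₂/y₁ = ½[√(1 + 8Fr₁²) − 1] = ½[√286.44 − 1] = 7.962.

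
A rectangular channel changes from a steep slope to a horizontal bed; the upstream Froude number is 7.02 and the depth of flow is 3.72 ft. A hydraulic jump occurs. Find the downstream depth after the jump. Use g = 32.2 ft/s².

y₂ = 35.1 ft

Fr₁ = 7.02 (given).
Sequent-depth ratio: y₂/y₁ = ½[√(1 + 8Fr₁²) − 1] = ½[√395.2 − 1] = 9.44.
y₂ = 9.44 × 3.72 = 35.1 ft.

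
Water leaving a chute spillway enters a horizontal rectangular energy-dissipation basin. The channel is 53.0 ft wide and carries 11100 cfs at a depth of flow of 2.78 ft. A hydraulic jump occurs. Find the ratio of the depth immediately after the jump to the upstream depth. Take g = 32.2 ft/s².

y₂/y₁ = 10.8

q = Q/b = 11100/53.0 = 209 ft²/s; V₁ = q/y₁ = 75.3 ft/s. Fr₁ = V₁/√(g·y₁) = 7.96.
By Bélanger, y₂/y₁ = ½[√(1 + 8Fr₁²) − 1] = ½[√508.2 − 1] = 10.8.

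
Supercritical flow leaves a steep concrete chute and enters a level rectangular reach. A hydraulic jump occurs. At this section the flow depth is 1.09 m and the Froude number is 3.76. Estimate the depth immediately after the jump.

y₂ = 5.28 m

Fr₁ = 3.76 (given).
Conjugate-depth relation: y₂/y₁ = ½[√(1 + 8Fr₁²) − 1] = ½[√114.1 − 1] = 4.84.
y₂ = 4.84 × 1.09 = 5.28 m.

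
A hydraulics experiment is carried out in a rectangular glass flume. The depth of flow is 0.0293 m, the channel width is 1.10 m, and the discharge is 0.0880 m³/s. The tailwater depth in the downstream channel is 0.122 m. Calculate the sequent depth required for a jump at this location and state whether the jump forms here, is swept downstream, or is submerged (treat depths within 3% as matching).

y₂ = 0.197 m; the jump is swept downstream

q = Q/b = 0.0880/1.10 = 0.0800 m²/s; V₁ = q/y₁ = 2.73 m/s. Fr₁ = V₁/√(g·y₁) = 5.09.
Bélanger equation: y₂/y₁ = ½[√(1 + 8Fr₁²) − 1] = ½[√208.5 − 1] = 6.72.
y₂ = 6.72 × 0.0293 = 0.197 m.
Tailwater y_tw = 0.122 m: y_tw < y₂, so the jump is swept downstream.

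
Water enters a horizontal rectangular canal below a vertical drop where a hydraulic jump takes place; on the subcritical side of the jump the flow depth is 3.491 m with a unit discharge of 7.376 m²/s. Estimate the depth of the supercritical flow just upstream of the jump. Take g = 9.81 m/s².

V₂ = q/y₂ = 7.376/3.491 = 2.113 m/s; Fr₂ = V₂/√(g·y₂) = 0.3610.
Applying the sequent-depth relation in reverse, y₁/y₂ = ½[√(1 + 8Fr₂²) − 1] = ½[√2.0428 − 1] = 0.2146.
y₁ = 0.2146 × 3.491 = 0.7493 m.

y₁ = 0.7493 m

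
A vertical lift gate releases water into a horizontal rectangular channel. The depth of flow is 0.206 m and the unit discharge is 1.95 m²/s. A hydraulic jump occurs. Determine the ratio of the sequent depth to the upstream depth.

V₁ = q/y₁ = 1.95/0.206 = 9.47 m/s. Fr₁ = V₁/√(g·y₁) = 9.47/√(9.81×0.206) = 6.66.
Sequent-depth ratio: y₂/y₁ = ½[√(1 + 8Fr₁²) − 1] = ½[√355.7 − 1] = 8.93.

y₂/y₁ = 8.93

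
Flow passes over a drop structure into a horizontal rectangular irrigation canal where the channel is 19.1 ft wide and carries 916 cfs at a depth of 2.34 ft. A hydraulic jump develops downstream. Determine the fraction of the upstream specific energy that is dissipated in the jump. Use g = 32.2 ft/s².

ΔE/E₁ = 0.152 (15.2%)

q = Q/b = 916/19.1 = 48.0 ft²/s; V₁ = q/y₁ = 20.5 ft/s. Fr₁ = V₁/√(g·y₁) = 2.36.
Conjugate-depth relation: y₂/y₁ = ½[√(1 + 8Fr₁²) − 1] = ½[√45.60 − 1] = 2.88.
y₂ = 2.88 × 2.34 = 6.73 ft.
E₁ = y₁ + V₁²/2g = 8.86 ft. ΔE = (y₂ − y₁)³/(4y₁y₂) = 1.34 ft. ΔE/E₁ = 1.34/8.86 = 0.152.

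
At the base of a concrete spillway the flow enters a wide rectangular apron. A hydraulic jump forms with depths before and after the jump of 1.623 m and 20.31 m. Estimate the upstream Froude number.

Fr₁ = 9.195

For a rectangular channel the momentum equation gives q² = ½·g·y₁·y₂·(y₁ + y₂) = ½×9.81×1.623×20.31×21.93 = 3546.
q = √3546 = 59.55 m²/s.
V₁ = q/y₁ = 36.69 m/s; Fr₁ = V₁/√(g·y₁) = 9.195.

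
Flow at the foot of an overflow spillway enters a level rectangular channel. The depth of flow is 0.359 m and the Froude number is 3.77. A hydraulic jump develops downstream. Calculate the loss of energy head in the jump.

ΔE = 1.06 m

Fr₁ = 3.77 (given).
Bélanger equation: y₂/y₁ = ½[√(1 + 8Fr₁²) − 1] = ½[√114.7 − 1] = 4.85.
y₂ = 4.85 × 0.359 = 1.74 m.
V₁ = Fr₁·√(g·y₁) = 3.77×√(9.81×0.359) = 7.07 m/s; q = V₁·y₁ = 2.54 m²/s. V₂ = q/y₂ = 2.54/1.74 = 1.46 m/s. E₁ = y₁ + V₁²/2g = 2.91 m; E₂ = y₂ + V₂²/2g = 1.85 m. ΔE = E₁ − E₂ = 1.06 m.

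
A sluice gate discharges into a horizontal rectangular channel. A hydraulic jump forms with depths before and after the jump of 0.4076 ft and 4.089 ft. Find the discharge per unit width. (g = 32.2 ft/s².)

q = 10.98 ft²/s

For a rectangular channel the momentum equation gives q² = ½·g·y₁·y₂·(y₁ + y₂) = ½×32.2×0.4076×4.089×4.497 = 120.7.
q = √120.7 = 10.98 ft²/s.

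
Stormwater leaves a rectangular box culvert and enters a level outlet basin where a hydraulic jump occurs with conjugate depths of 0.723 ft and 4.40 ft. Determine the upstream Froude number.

Fr₁ = 4.64

For a rectangular channel the momentum equation gives q² = ½·g·y₁·y₂·(y₁ + y₂) = ½×32.2×0.723×4.40×5.12 = 262.
q = √262 = 16.2 ft²/s.
V₁ = q/y₁ = 22.4 ft/s; Fr₁ = V₁/√(g·y₁) = 4.64.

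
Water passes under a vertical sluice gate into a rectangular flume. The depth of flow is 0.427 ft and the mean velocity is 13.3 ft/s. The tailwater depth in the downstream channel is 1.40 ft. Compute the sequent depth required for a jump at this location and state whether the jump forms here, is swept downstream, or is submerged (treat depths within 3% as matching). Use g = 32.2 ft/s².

Fr₁ = V₁/√(g·y₁) = 13.3/√(32.2×0.427) = 3.59.
By Bélanger, y₂/y₁ = ½[√(1 + 8Fr₁²) − 1] = ½[√103.9 − 1] = 4.60.
y₂ = 4.60 × 0.427 = 1.96 ft.
Tailwater y_tw = 1.40 ft: y_tw < y₂, so the jump is swept downstream.

y₂ = 1.96 ft; the jump is swept downstream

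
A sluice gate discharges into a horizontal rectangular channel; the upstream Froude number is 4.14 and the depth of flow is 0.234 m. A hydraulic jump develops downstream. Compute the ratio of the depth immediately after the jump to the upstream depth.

y₂/y₁ = 5.38

Fr₁ = 4.14 (given).
By Bélanger, y₂/y₁ = ½[√(1 + 8Fr₁²) − 1] = ½[√138.1 − 1] = 5.38.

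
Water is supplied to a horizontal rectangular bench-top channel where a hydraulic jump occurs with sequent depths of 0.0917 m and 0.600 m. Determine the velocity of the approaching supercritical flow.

For a rectangular channel the momentum equation gives q² = ½·g·y₁·y₂·(y₁ + y₂) = ½×9.81×0.0917×0.600×0.692 = 0.187.
q = √0.187 = 0.432 m²/s.
V₁ = q/y₁ = 0.432/0.0917 = 4.71 m/s.

V₁ = 4.71 m/s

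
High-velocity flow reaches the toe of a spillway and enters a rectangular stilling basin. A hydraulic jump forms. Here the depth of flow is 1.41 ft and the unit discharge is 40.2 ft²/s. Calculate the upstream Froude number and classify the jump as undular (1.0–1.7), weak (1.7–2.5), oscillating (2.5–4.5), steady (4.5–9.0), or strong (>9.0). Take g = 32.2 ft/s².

Fr₁ = 4.23; oscillating jump

V₁ = q/y₁ = 40.2/1.41 = 28.5 ft/s. Fr₁ = V₁/√(g·y₁) = 28.5/√(32.2×1.41) = 4.23.
Fr₁ = 4.23 lies in the oscillating range.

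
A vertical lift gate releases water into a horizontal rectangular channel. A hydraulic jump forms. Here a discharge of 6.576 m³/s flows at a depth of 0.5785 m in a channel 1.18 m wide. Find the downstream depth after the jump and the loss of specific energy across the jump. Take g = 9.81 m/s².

q = Q/b = 6.576/1.18 = 5.573 m²/s; V₁ = q/y₁ = 9.633 m/s. Fr₁ = V₁/√(g·y₁) = 4.044.
From the momentum equation for a rectangular channel, y₂/y₁ = ½[√(1 + 8Fr₁²) − 1] = ½[√131.82 − 1] = 5.241.
y₂ = 5.241 × 0.5785 = 3.032 m.
Head loss: ΔE = (y₂ − y₁)³/(4y₁y₂) = (3.032 − 0.5785)³/(4×0.5785×3.032) = 14.76/7.015 = 2.104 m.

y₂ = 3.032 m; ΔE = 2.104 m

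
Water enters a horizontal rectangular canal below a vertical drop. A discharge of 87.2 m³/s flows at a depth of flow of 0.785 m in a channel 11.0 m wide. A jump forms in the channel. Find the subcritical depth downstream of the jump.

y₂ = 3.67 m

q = Q/b = 87.2/11.0 = 7.93 m²/s; V₁ = q/y₁ = 10.1 m/s. Fr₁ = V₁/√(g·y₁) = 3.64.
Sequent-depth ratio: y₂/y₁ = ½[√(1 + 8Fr₁²) − 1] = ½[√106.9 − 1] = 4.67.
y₂ = 4.67 × 0.785 = 3.67 m.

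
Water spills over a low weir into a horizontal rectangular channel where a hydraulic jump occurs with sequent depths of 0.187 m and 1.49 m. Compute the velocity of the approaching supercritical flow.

For a rectangular channel the momentum equation gives q² = ½·g·y₁·y₂·(y₁ + y₂) = ½×9.81×0.187×1.49×1.68 = 2.29.
q = √2.29 = 1.51 m²/s.
V₁ = q/y₁ = 1.51/0.187 = 8.10 m/s.

V₁ = 8.10 m/s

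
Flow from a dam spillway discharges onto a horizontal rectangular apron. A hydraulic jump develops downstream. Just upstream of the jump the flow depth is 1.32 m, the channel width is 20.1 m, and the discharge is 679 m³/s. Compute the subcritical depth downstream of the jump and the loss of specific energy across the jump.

q = Q/b = 679/20.1 = 33.8 m²/s; V₁ = q/y₁ = 25.6 m/s. Fr₁ = V₁/√(g·y₁) = 7.11.
From the momentum equation for a rectangular channel, y₂/y₁ = ½[√(1 + 8Fr₁²) − 1] = ½[√405.6 − 1] = 9.57.
y₂ = 9.57 × 1.32 = 12.6 m.
Head loss: ΔE = (y₂ − y₁)³/(4y₁y₂) = (12.6 − 1.32)³/(4×1.32×12.6) = 1448/66.7 = 21.7 m.

y₂ = 12.6 m; ΔE = 21.7 m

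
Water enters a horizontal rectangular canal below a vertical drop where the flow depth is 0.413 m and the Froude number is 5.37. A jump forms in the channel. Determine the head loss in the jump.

ΔE = 3.31 m

Fr₁ = 5.37 (given).
Conjugate-depth relation: y₂/y₁ = ½[√(1 + 8Fr₁²) − 1] = ½[√231.7 − 1] = 7.11.
y₂ = 7.11 × 0.413 = 2.94 m.
V₁ = Fr₁·√(g·y₁) = 5.37×√(9.81×0.413) = 10.8 m/s; q = V₁·y₁ = 4.46 m²/s. V₂ = q/y₂ = 4.46/2.94 = 1.52 m/s. E₁ = y₁ + V₁²/2g = 6.37 m; E₂ = y₂ + V₂²/2g = 3.05 m. ΔE = E₁ − E₂ = 3.31 m.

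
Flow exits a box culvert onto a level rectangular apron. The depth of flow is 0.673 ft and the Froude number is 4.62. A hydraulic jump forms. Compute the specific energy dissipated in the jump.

ΔE = 3.59 ft

Fr₁ = 4.62 (given).
Sequent-depth ratio: y₂/y₁ = ½[√(1 + 8Fr₁²) − 1] = ½[√171.8 − 1] = 6.05.
y₂ = 6.05 × 0.673 = 4.07 ft.
Head loss: ΔE = (y₂ − y₁)³/(4y₁y₂) = (4.07 − 0.673)³/(4×0.673×4.07) = 39.3/11.0 = 3.59 ft.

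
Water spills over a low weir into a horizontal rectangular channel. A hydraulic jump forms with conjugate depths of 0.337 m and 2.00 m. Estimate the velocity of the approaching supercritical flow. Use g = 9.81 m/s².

V₁ = 8.25 m/s

For a rectangular channel the momentum equation gives q² = ½·g·y₁·y₂·(y₁ + y₂) = ½×9.81×0.337×2.00×2.34 = 7.73.
q = √7.73 = 2.78 m²/s.
V₁ = q/y₁ = 2.78/0.337 = 8.25 m/s.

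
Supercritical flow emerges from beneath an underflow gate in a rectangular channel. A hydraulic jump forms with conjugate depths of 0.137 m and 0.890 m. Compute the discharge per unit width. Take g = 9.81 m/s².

For a rectangular channel the momentum equation gives q² = ½·g·y₁·y₂·(y₁ + y₂) = ½×9.81×0.137×0.890×1.03 = 0.614.
q = √0.614 = 0.784 m²/s.

q = 0.784 m²/s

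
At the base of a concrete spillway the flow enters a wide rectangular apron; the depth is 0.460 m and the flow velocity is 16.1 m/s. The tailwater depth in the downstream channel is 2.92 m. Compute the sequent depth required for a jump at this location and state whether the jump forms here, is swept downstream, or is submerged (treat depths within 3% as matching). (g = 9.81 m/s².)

y₂ = 4.71 m; the jump is swept downstream

Fr₁ = V₁/√(g·y₁) = 16.1/√(9.81×0.460) = 7.58.
Sequent-depth ratio: y₂/y₁ = ½[√(1 + 8Fr₁²) − 1] = ½[√460.5 − 1] = 10.2.
y₂ = 10.2 × 0.460 = 4.71 m.
Tailwater y_tw = 2.92 m: y_tw < y₂, so the jump is swept downstream.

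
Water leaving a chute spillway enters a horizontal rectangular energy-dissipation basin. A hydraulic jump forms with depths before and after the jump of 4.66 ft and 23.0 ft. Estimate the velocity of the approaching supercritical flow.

For a rectangular channel the momentum equation gives q² = ½·g·y₁·y₂·(y₁ + y₂) = ½×32.2×4.66×23.0×27.7 = 47730.
q = √47730 = 218 ft²/s.
V₁ = q/y₁ = 218/4.66 = 46.9 ft/s.

V₁ = 46.9 ft/s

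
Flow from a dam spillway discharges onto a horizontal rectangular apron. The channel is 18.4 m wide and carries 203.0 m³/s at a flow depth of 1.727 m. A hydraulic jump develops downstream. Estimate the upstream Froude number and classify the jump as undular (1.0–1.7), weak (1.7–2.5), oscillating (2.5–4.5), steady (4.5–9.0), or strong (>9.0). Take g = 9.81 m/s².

q = Q/b = 203.0/18.4 = 11.03 m²/s; V₁ = q/y₁ = 6.388 m/s. Fr₁ = V₁/√(g·y₁) = 1.552.
Fr₁ = 1.552 lies in the undular range.

Fr₁ = 1.552; undular jump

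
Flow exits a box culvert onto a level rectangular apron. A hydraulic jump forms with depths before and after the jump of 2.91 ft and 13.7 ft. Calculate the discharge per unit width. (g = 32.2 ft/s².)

For a rectangular channel the momentum equation gives q² = ½·g·y₁·y₂·(y₁ + y₂) = ½×32.2×2.91×13.7×16.6 = 10661.
q = √10661 = 103 ft²/s.

q = 103 ft²/s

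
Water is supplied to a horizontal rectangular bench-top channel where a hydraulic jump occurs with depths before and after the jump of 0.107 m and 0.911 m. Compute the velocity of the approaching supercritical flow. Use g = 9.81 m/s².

V₁ = 6.52 m/s

For a rectangular channel the momentum equation gives q² = ½·g·y₁·y₂·(y₁ + y₂) = ½×9.81×0.107×0.911×1.02 = 0.487.
q = √0.487 = 0.698 m²/s.
V₁ = q/y₁ = 0.698/0.107 = 6.52 m/s.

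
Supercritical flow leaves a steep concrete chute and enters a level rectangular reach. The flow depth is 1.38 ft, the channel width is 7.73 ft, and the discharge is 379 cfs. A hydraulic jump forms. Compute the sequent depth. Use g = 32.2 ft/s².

q = Q/b = 379/7.73 = 49.0 ft²/s; V₁ = q/y₁ = 35.5 ft/s. Fr₁ = V₁/√(g·y₁) = 5.33.
Sequent-depth ratio: y₂/y₁ = ½[√(1 + 8Fr₁²) − 1] = ½[√228.3 − 1] = 7.05.
y₂ = 7.05 × 1.38 = 9.73 ft.

y₂ = 9.73 ft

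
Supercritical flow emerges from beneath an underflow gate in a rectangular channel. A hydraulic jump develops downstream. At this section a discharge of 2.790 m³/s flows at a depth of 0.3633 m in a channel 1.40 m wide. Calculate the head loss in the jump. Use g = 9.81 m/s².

q = Q/b = 2.790/1.40 = 1.993 m²/s; V₁ = q/y₁ = 5.485 m/s. Fr₁ = V₁/√(g·y₁) = 2.906.
From the momentum equation for a rectangular channel, y₂/y₁ = ½[√(1 + 8Fr₁²) − 1] = ½[√68.542 − 1] = 3.640.
y₂ = 3.640 × 0.3633 = 1.322 m.
Head loss: ΔE = (y₂ − y₁)³/(4y₁y₂) = (1.322 − 0.3633)³/(4×0.3633×1.322) = 0.8818/1.921 = 0.4589 m.

ΔE = 0.4589 m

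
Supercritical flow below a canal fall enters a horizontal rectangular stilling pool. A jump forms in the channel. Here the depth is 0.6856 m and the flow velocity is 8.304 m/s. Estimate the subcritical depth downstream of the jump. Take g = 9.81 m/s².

Fr₁ = V₁/√(g·y₁) = 8.304/√(9.81×0.6856) = 3.202.
From the momentum equation for a rectangular channel, y₂/y₁ = ½[√(1 + 8Fr₁²) − 1] = ½[√83.021 − 1] = 4.056.
y₂ = 4.056 × 0.6856 = 2.781 m.

y₂ = 2.781 m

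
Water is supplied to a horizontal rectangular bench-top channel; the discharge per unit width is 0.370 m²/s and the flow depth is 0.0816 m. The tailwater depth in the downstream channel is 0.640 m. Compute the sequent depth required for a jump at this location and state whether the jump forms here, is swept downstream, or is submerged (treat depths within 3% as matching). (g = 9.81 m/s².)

y₂ = 0.545 m; the jump is submerged

V₁ = q/y₁ = 0.370/0.0816 = 4.53 m/s. Fr₁ = V₁/√(g·y₁) = 4.53/√(9.81×0.0816) = 5.07.
Conjugate-depth relation: y₂/y₁ = ½[√(1 + 8Fr₁²) − 1] = ½[√206.5 − 1] = 6.68.
y₂ = 6.68 × 0.0816 = 0.545 m.
Tailwater y_tw = 0.640 m: y_tw > y₂, so the jump is submerged.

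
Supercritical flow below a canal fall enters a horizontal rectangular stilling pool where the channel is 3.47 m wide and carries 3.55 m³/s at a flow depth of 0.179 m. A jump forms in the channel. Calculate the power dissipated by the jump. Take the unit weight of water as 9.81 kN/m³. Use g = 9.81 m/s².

P = 27.3 kW

q = Q/b = 3.55/3.47 = 1.02 m²/s; V₁ = q/y₁ = 5.72 m/s. Fr₁ = V₁/√(g·y₁) = 4.31.
From the momentum equation for a rectangular channel, y₂/y₁ = ½[√(1 + 8Fr₁²) − 1] = ½[√149.8 − 1] = 5.62.
y₂ = 5.62 × 0.179 = 1.01 m.
Head loss: ΔE = (y₂ − y₁)³/(4y₁y₂) = (1.01 − 0.179)³/(4×0.179×1.01) = 0.566/0.720 = 0.785 m.
P = γ·Q·ΔE = 9.81 × 3.55 × 0.785 = 27.3 kW.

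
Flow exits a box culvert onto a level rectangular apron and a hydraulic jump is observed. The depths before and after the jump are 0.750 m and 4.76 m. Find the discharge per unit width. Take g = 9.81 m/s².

For a rectangular channel the momentum equation gives q² = ½·g·y₁·y₂·(y₁ + y₂) = ½×9.81×0.750×4.76×5.51 = 96.5.
q = √96.5 = 9.82 m²/s.

q = 9.82 m²/s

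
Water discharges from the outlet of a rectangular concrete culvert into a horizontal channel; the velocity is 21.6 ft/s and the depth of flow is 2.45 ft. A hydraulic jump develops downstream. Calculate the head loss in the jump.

ΔE = 1.59 ft

Fr₁ = V₁/√(g·y₁) = 21.6/√(32.2×2.45) = 2.43.
Conjugate-depth relation: y₂/y₁ = ½[√(1 + 8Fr₁²) − 1] = ½[√48.31 − 1] = 2.98.
y₂ = 2.98 × 2.45 = 7.29 ft.
Head loss: ΔE = (y₂ − y₁)³/(4y₁y₂) = (7.29 − 2.45)³/(4×2.45×7.29) = 113/71.4 = 1.59 ft.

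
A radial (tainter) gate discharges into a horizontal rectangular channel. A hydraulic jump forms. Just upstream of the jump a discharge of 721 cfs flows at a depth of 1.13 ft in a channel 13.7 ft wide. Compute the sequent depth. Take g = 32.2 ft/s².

y₂ = 11.8 ft

q = Q/b = 721/13.7 = 52.6 ft²/s; V₁ = q/y₁ = 46.6 ft/s. Fr₁ = V₁/√(g·y₁) = 7.72.
By Bélanger, y₂/y₁ = ½[√(1 + 8Fr₁²) − 1] = ½[√477.9 − 1] = 10.4.
y₂ = 10.4 × 1.13 = 11.8 ft.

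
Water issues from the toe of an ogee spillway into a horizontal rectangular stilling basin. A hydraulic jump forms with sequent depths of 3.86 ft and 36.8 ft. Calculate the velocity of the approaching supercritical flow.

V₁ = 79.0 ft/s

For a rectangular channel the momentum equation gives q² = ½·g·y₁·y₂·(y₁ + y₂) = ½×32.2×3.86×36.8×40.7 = 92988.
q = √92988 = 305 ft²/s.
V₁ = q/y₁ = 305/3.86 = 79.0 ft/s.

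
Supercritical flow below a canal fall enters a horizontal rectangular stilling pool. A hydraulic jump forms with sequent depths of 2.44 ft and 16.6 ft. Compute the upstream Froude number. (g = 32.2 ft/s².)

For a rectangular channel the momentum equation gives q² = ½·g·y₁·y₂·(y₁ + y₂) = ½×32.2×2.44×16.6×19.0 = 12416.
q = √12416 = 111 ft²/s.
V₁ = q/y₁ = 45.7 ft/s; Fr₁ = V₁/√(g·y₁) = 5.15.

Fr₁ = 5.15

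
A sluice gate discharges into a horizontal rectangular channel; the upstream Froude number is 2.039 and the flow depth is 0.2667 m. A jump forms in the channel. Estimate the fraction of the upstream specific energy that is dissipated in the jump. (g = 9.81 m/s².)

Fr₁ = 2.039 (given).
Conjugate-depth relation: y₂/y₁ = ½[√(1 + 8Fr₁²) − 1] = ½[√34.260 − 1] = 2.427.
y₂ = 2.427 × 0.2667 = 0.6472 m.
E₁ = y₁(1 + Fr₁²/2) = 0.2667×(1 + 2.039²/2) = 0.8211 m. ΔE = (y₂ − y₁)³/(4y₁y₂) = 0.07978 m. ΔE/E₁ = 0.07978/0.8211 = 0.0972.

ΔE/E₁ = 0.0972 (9.72%)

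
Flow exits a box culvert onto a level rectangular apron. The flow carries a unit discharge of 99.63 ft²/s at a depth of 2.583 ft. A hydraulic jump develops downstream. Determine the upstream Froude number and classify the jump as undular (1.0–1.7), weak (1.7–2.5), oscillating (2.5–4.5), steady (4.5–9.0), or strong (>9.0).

V₁ = q/y₁ = 99.63/2.583 = 38.57 ft/s. Fr₁ = V₁/√(g·y₁) = 38.57/√(32.2×2.583) = 4.229.
Fr₁ = 4.229 lies in the oscillating range.

Fr₁ = 4.229; oscillating jump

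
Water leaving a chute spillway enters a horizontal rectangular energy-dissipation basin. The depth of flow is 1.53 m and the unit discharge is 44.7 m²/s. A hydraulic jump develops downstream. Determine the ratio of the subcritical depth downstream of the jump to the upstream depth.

y₂/y₁ = 10.2

V₁ = q/y₁ = 44.7/1.53 = 29.2 m/s. Fr₁ = V₁/√(g·y₁) = 29.2/√(9.81×1.53) = 7.54.
From the momentum equation for a rectangular channel, y₂/y₁ = ½[√(1 + 8Fr₁²) − 1] = ½[√455.9 − 1] = 10.2.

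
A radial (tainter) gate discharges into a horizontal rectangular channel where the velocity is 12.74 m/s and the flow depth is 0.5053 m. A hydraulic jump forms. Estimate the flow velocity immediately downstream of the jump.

Fr₁ = V₁/√(g·y₁) = 12.74/√(9.81×0.5053) = 5.722.
By Bélanger, y₂/y₁ = ½[√(1 + 8Fr₁²) − 1] = ½[√262.95 − 1] = 7.608.
y₂ = 7.608 × 0.5053 = 3.844 m.
q = V₁·y₁ = 12.74 × 0.5053 = 6.438 m²/s.
V₂ = q/y₂ = 6.438/3.844 = 1.675 m/s.

V₂ = 1.675 m/s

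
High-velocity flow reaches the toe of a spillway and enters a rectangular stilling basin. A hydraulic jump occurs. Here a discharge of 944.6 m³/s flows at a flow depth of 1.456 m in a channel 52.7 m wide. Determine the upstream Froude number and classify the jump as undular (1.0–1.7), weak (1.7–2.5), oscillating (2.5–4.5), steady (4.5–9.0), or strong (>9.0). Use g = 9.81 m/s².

q = Q/b = 944.6/52.7 = 17.92 m²/s; V₁ = q/y₁ = 12.31 m/s. Fr₁ = V₁/√(g·y₁) = 3.257.
Fr₁ = 3.257 lies in the oscillating range.

Fr₁ = 3.257; oscillating jump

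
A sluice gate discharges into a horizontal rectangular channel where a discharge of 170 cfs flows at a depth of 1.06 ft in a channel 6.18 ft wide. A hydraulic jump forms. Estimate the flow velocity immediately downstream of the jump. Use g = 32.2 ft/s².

q = Q/b = 170/6.18 = 27.5 ft²/s; V₁ = q/y₁ = 26.0 ft/s. Fr₁ = V₁/√(g·y₁) = 4.44.
Conjugate-depth relation: y₂/y₁ = ½[√(1 + 8Fr₁²) − 1] = ½[√158.8 − 1] = 5.80.
y₂ = 5.80 × 1.06 = 6.15 ft.
V₂ = q/y₂ = 27.5/6.15 = 4.47 ft/s.

V₂ = 4.47 ft/s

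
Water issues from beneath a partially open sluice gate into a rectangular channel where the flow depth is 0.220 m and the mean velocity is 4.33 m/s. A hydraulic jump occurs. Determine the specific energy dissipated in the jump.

Fr₁ = V₁/√(g·y₁) = 4.33/√(9.81×0.220) = 2.95.
Sequent-depth ratio: y₂/y₁ = ½[√(1 + 8Fr₁²) − 1] = ½[√70.50 − 1] = 3.70.
y₂ = 3.70 × 0.220 = 0.814 m.
q = V₁·y₁ = 4.33 × 0.220 = 0.953 m²/s. V₂ = q/y₂ = 0.953/0.814 = 1.17 m/s. E₁ = y₁ + V₁²/2g = 1.18 m; E₂ = y₂ + V₂²/2g = 0.883 m. ΔE = E₁ − E₂ = 0.292 m.

ΔE = 0.292 m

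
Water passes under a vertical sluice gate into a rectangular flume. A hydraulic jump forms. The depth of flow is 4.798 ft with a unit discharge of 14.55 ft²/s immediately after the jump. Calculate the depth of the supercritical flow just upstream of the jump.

V₂ = q/y₂ = 14.55/4.798 = 3.033 ft/s; Fr₂ = V₂/√(g·y₂) = 0.2440.
The Bélanger relation is symmetric: y₁/y₂ = ½[√(1 + 8Fr₂²) − 1] = ½[√1.4762 − 1] = 0.1075.
y₁ = 0.1075 × 4.798 = 0.5157 ft.

y₁ = 0.5157 ft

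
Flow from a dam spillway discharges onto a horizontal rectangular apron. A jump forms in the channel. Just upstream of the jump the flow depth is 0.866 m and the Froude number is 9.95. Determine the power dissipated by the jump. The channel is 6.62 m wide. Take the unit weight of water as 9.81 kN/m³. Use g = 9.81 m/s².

Fr₁ = 9.95 (given).
From the momentum equation for a rectangular channel, y₂/y₁ = ½[√(1 + 8Fr₁²) − 1] = ½[√793.0 − 1] = 13.6.
y₂ = 13.6 × 0.866 = 11.8 m.
V₁ = Fr₁·√(g·y₁) = 9.95×√(9.81×0.866) = 29.0 m/s; q = V₁·y₁ = 25.1 m²/s. V₂ = q/y₂ = 25.1/11.8 = 2.14 m/s. E₁ = y₁ + V₁²/2g = 43.7 m; E₂ = y₂ + V₂²/2g = 12.0 m. ΔE = E₁ − E₂ = 31.7 m.
Q = q·b = 25.1 × 6.62 = 166 m³/s. P = γ·Q·ΔE = 9.81 × 166 × 31.7 = 51771 kW.

P = 51771 kW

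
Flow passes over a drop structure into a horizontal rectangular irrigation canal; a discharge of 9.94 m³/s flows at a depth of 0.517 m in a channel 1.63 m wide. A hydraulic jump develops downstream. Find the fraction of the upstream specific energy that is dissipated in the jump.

q = Q/b = 9.94/1.63 = 6.10 m²/s; V₁ = q/y₁ = 11.8 m/s. Fr₁ = V₁/√(g·y₁) = 5.24.
Sequent-depth ratio: y₂/y₁ = ½[√(1 + 8Fr₁²) − 1] = ½[√220.5 − 1] = 6.92.
y₂ = 6.92 × 0.517 = 3.58 m.
E₁ = y₁ + V₁²/2g = 7.61 m. ΔE = (y₂ − y₁)³/(4y₁y₂) = 3.88 m. ΔE/E₁ = 3.88/7.61 = 0.510.

ΔE/E₁ = 0.510 (51.0%)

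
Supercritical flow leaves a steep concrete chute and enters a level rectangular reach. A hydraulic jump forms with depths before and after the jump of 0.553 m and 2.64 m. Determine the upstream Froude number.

Fr₁ = 3.71

For a rectangular channel the momentum equation gives q² = ½·g·y₁·y₂·(y₁ + y₂) = ½×9.81×0.553×2.64×3.19 = 22.9.
q = √22.9 = 4.78 m²/s.
V₁ = q/y₁ = 8.65 m/s; Fr₁ = V₁/√(g·y₁) = 3.71.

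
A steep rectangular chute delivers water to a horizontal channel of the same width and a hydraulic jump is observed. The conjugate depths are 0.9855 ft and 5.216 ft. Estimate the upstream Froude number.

For a rectangular channel the momentum equation gives q² = ½·g·y₁·y₂·(y₁ + y₂) = ½×32.2×0.9855×5.216×6.202 = 513.2.
q = √513.2 = 22.65 ft²/s.
V₁ = q/y₁ = 22.99 ft/s; Fr₁ = V₁/√(g·y₁) = 4.081.

Fr₁ = 4.081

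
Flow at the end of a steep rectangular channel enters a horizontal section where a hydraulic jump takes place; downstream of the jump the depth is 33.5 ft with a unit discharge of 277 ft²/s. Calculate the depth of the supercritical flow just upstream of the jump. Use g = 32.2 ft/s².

V₂ = q/y₂ = 277/33.5 = 8.27 ft/s; Fr₂ = V₂/√(g·y₂) = 0.252.
From the momentum equation (using Fr₂), y₁/y₂ = ½[√(1 + 8Fr₂²) − 1] = ½[√1.507 − 1] = 0.114.
y₁ = 0.114 × 33.5 = 3.81 ft.

y₁ = 3.81 ft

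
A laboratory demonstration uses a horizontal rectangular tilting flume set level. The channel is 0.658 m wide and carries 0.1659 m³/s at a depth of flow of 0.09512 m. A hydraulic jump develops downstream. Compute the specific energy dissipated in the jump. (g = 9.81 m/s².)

ΔE = 0.09786 m

q = Q/b = 0.1659/0.658 = 0.2521 m²/s; V₁ = q/y₁ = 2.651 m/s. Fr₁ = V₁/√(g·y₁) = 2.744.
Bélanger equation: y₂/y₁ = ½[√(1 + 8Fr₁²) − 1] = ½[√61.235 − 1] = 3.413.
y₂ = 3.413 × 0.09512 = 0.3246 m.
V₂ = q/y₂ = 0.2521/0.3246 = 0.7767 m/s. E₁ = y₁ + V₁²/2g = 0.4532 m; E₂ = y₂ + V₂²/2g = 0.3554 m. ΔE = E₁ − E₂ = 0.09786 m.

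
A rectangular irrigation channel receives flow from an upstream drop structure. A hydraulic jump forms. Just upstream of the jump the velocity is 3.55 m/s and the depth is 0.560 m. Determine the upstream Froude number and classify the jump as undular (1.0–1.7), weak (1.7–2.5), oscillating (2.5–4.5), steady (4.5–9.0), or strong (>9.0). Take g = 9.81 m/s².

Fr₁ = 1.51; undular jump

Fr₁ = V₁/√(g·y₁) = 3.55/√(9.81×0.560) = 1.51.
Fr₁ = 1.51 lies in the undular range.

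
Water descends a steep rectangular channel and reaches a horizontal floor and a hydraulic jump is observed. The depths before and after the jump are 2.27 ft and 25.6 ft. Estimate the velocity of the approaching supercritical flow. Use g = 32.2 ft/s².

For a rectangular channel the momentum equation gives q² = ½·g·y₁·y₂·(y₁ + y₂) = ½×32.2×2.27×25.6×27.9 = 26075.
q = √26075 = 161 ft²/s.
V₁ = q/y₁ = 161/2.27 = 71.1 ft/s.

V₁ = 71.1 ft/s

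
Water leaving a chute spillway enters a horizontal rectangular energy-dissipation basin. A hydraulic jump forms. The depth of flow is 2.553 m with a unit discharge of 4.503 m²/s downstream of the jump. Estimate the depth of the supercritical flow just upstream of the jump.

V₂ = q/y₂ = 4.503/2.553 = 1.764 m/s; Fr₂ = V₂/√(g·y₂) = 0.3524.
Since the conjugate-depth ratio holds either way, y₁/y₂ = ½[√(1 + 8Fr₂²) − 1] = ½[√1.9937 − 1] = 0.2060.
y₁ = 0.2060 × 2.553 = 0.5259 m.

y₁ = 0.5259 m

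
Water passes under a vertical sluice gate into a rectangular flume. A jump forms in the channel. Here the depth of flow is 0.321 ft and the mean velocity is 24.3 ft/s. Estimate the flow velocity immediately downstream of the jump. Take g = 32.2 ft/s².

Fr₁ = V₁/√(g·y₁) = 24.3/√(32.2×0.321) = 7.56.
From the momentum equation for a rectangular channel, y₂/y₁ = ½[√(1 + 8Fr₁²) − 1] = ½[√458.0 − 1] = 10.2.
y₂ = 10.2 × 0.321 = 3.27 ft.
q = V₁·y₁ = 24.3 × 0.321 = 7.80 ft²/s.
V₂ = q/y₂ = 7.80/3.27 = 2.38 ft/s.

V₂ = 2.38 ft/s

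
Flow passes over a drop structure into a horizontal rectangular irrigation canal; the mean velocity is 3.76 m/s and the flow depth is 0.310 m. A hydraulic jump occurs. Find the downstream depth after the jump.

Fr₁ = V₁/√(g·y₁) = 3.76/√(9.81×0.310) = 2.16.
Bélanger equation: y₂/y₁ = ½[√(1 + 8Fr₁²) − 1] = ½[√38.19 − 1] = 2.59.
y₂ = 2.59 × 0.310 = 0.803 m.

y₂ = 0.803 m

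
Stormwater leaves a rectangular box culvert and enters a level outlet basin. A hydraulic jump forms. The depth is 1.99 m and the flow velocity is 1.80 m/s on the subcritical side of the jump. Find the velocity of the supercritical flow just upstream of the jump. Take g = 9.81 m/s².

Fr₂ = V₂/√(g·y₂) = 1.80/√(9.81×1.99) = 0.407.
From the momentum equation (using Fr₂), y₁/y₂ = ½[√(1 + 8Fr₂²) − 1] = ½[√2.328 − 1] = 0.263.
y₁ = 0.263 × 1.99 = 0.523 m.
V₁ = q/y₁ = 3.58/0.523 = 6.85 m/s.

V₁ = 6.85 m/s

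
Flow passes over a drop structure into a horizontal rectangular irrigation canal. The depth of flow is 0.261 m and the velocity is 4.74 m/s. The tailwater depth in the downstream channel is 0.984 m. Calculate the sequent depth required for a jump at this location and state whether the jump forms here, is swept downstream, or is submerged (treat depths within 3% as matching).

y₂ = 0.971 m; the jump forms here

Fr₁ = V₁/√(g·y₁) = 4.74/√(9.81×0.261) = 2.96.
Conjugate-depth relation: y₂/y₁ = ½[√(1 + 8Fr₁²) − 1] = ½[√71.20 − 1] = 3.72.
y₂ = 3.72 × 0.261 = 0.971 m.
Tailwater y_tw = 0.984 m: y_tw ≈ y₂, so the jump forms here.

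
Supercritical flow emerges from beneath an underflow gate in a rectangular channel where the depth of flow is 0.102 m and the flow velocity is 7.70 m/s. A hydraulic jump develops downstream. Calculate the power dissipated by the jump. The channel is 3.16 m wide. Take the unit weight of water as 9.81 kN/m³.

P = 49.6 kW

Fr₁ = V₁/√(g·y₁) = 7.70/√(9.81×0.102) = 7.70.
Bélanger equation: y₂/y₁ = ½[√(1 + 8Fr₁²) − 1] = ½[√475.0 − 1] = 10.4.
y₂ = 10.4 × 0.102 = 1.06 m.
q = V₁·y₁ = 7.70 × 0.102 = 0.785 m²/s. V₂ = q/y₂ = 0.785/1.06 = 0.741 m/s. E₁ = y₁ + V₁²/2g = 3.12 m; E₂ = y₂ + V₂²/2g = 1.09 m. ΔE = E₁ − E₂ = 2.04 m.
Q = q·b = 0.785 × 3.16 = 2.48 m³/s. P = γ·Q·ΔE = 9.81 × 2.48 × 2.04 = 49.6 kW.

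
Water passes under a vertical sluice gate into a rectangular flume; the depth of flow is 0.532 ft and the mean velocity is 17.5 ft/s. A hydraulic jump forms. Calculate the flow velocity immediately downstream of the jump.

V₂ = 3.18 ft/s

Fr₁ = V₁/√(g·y₁) = 17.5/√(32.2×0.532) = 4.23.
Bélanger equation: y₂/y₁ = ½[√(1 + 8Fr₁²) − 1] = ½[√144.0 − 1] = 5.50.
y₂ = 5.50 × 0.532 = 2.93 ft.
q = V₁·y₁ = 17.5 × 0.532 = 9.31 ft²/s.
V₂ = q/y₂ = 9.31/2.93 = 3.18 ft/s.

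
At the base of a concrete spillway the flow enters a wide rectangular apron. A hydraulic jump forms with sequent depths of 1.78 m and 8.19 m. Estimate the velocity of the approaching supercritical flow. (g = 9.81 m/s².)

V₁ = 15.0 m/s

For a rectangular channel the momentum equation gives q² = ½·g·y₁·y₂·(y₁ + y₂) = ½×9.81×1.78×8.19×9.97 = 713.
q = √713 = 26.7 m²/s.
V₁ = q/y₁ = 26.7/1.78 = 15.0 m/s.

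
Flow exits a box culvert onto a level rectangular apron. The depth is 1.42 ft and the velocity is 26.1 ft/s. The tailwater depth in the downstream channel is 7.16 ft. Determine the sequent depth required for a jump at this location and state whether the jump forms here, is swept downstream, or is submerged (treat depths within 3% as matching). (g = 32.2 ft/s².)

Fr₁ = V₁/√(g·y₁) = 26.1/√(32.2×1.42) = 3.86.
Sequent-depth ratio: y₂/y₁ = ½[√(1 + 8Fr₁²) − 1] = ½[√120.2 − 1] = 4.98.
y₂ = 4.98 × 1.42 = 7.07 ft.
Tailwater y_tw = 7.16 ft: y_tw ≈ y₂, so the jump forms here.

y₂ = 7.07 ft; the jump forms here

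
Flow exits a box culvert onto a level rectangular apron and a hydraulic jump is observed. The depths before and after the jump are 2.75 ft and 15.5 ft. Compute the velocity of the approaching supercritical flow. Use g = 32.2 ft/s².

For a rectangular channel the momentum equation gives q² = ½·g·y₁·y₂·(y₁ + y₂) = ½×32.2×2.75×15.5×18.2 = 12524.
q = √12524 = 112 ft²/s.
V₁ = q/y₁ = 112/2.75 = 40.7 ft/s.

V₁ = 40.7 ft/s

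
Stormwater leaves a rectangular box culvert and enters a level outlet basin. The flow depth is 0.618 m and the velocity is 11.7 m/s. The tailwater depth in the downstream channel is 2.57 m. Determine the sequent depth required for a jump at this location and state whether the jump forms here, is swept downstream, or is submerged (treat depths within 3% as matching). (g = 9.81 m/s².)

Fr₁ = V₁/√(g·y₁) = 11.7/√(9.81×0.618) = 4.75.
Bélanger equation: y₂/y₁ = ½[√(1 + 8Fr₁²) − 1] = ½[√181.6 − 1] = 6.24.
y₂ = 6.24 × 0.618 = 3.86 m.
Tailwater y_tw = 2.57 m: y_tw < y₂, so the jump is swept downstream.

y₂ = 3.86 m; the jump is swept downstream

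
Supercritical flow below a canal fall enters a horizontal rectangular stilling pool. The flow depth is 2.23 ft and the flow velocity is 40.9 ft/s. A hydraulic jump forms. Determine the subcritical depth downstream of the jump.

Fr₁ = V₁/√(g·y₁) = 40.9/√(32.2×2.23) = 4.83.
Sequent-depth ratio: y₂/y₁ = ½[√(1 + 8Fr₁²) − 1] = ½[√187.4 − 1] = 6.34.
y₂ = 6.34 × 2.23 = 14.1 ft.

y₂ = 14.1 ft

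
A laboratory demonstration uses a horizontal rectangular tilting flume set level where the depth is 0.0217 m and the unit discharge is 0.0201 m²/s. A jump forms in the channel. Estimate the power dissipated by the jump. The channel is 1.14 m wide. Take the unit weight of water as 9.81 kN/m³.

P = 0.00135 kW

V₁ = q/y₁ = 0.0201/0.0217 = 0.926 m/s. Fr₁ = V₁/√(g·y₁) = 0.926/√(9.81×0.0217) = 2.01.
Sequent-depth ratio: y₂/y₁ = ½[√(1 + 8Fr₁²) − 1] = ½[√33.24 − 1] = 2.38.
y₂ = 2.38 × 0.0217 = 0.0517 m.
Head loss: ΔE = (y₂ − y₁)³/(4y₁y₂) = (0.0517 − 0.0217)³/(4×0.0217×0.0517) = 0.0000270/0.00449 = 0.00602 m.
Q = q·b = 0.0201 × 1.14 = 0.0229 m³/s. P = γ·Q·ΔE = 9.81 × 0.0229 × 0.00602 = 0.00135 kW.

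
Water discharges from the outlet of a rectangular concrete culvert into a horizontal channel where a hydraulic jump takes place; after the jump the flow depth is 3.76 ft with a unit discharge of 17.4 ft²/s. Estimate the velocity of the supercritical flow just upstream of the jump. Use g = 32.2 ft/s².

V₂ = q/y₂ = 17.4/3.76 = 4.63 ft/s; Fr₂ = V₂/√(g·y₂) = 0.421.
From the momentum equation (using Fr₂), y₁/y₂ = ½[√(1 + 8Fr₂²) − 1] = ½[√2.415 − 1] = 0.277.
y₁ = 0.277 × 3.76 = 1.04 ft.
V₁ = q/y₁ = 17.4/1.04 = 16.7 ft/s.

V₁ = 16.7 ft/s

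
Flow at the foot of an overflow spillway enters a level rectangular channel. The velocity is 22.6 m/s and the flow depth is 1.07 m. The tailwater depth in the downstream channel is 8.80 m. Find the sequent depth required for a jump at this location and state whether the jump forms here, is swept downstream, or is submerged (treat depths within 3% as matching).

y₂ = 10.0 m; the jump is swept downstream

Fr₁ = V₁/√(g·y₁) = 22.6/√(9.81×1.07) = 6.98.
Sequent-depth ratio: y₂/y₁ = ½[√(1 + 8Fr₁²) − 1] = ½[√390.3 − 1] = 9.38.
y₂ = 9.38 × 1.07 = 10.0 m.
Tailwater y_tw = 8.80 m: y_tw < y₂, so the jump is swept downstream.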